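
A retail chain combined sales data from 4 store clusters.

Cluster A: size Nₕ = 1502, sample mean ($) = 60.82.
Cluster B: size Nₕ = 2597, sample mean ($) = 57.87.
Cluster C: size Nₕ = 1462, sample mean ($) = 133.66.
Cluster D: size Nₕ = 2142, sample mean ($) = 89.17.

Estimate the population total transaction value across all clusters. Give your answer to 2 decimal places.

A: 1502·60.82 = 91351.64
B: 2597·57.87 = 150288.39
C: 1462·133.66 = 195410.92
D: 2142·89.17 = 191002.14
τ̂ = Σ Nₕx̄ₕ = 628053.09.

628053.09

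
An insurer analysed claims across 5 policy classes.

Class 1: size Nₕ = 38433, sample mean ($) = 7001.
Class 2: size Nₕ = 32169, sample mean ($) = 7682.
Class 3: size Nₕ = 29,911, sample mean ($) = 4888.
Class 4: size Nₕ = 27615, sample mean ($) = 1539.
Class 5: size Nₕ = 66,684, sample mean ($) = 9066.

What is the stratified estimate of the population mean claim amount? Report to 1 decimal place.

6721.6

N = 38433 + 32169 + 29911 + 27615 + 66684 = 194812.
The stratified mean weights each stratum mean by its population share Nₕ/N.
Σ Nₕx̄ₕ = 38433·7001 + 32169·7682 + 29911·4888 + 27615·1539 + 66684·9066 = 269069433 + 247122258 + 146204968 + 42499485 + 604557144 = 1309453288.
Divide by N: 1309453288 / 194812 = 6721.625... → 6721.6.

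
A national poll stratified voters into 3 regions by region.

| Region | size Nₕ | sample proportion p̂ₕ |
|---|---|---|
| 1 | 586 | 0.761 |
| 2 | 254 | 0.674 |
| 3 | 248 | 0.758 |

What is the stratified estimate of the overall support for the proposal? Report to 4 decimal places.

Wₕ = Nₕ/N with N = 1088: 0.5386, 0.2335, 0.2279.
p̂_st = 0.5386·0.761 + 0.2335·0.674 + 0.2279·0.758 ≈ 0.740006... → 0.7400.

0.7400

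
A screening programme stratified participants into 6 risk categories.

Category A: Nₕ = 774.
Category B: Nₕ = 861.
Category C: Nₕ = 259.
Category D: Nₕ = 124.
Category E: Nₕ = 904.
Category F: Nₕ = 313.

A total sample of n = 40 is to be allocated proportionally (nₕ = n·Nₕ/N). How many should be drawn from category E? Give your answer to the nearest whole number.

N = 774 + 861 + 259 + 124 + 904 + 313 = 3235.
n_E = 40·904/3235 = 11.178... → 11.

11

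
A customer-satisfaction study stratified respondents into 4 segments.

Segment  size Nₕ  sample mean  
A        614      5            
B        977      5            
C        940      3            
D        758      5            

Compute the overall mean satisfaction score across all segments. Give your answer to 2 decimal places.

N = 3289; weights Wₕ = Nₕ/N = (0.1867, 0.2971, 0.2858, 0.2305).
x̄_st = Σ Wₕ·x̄ₕ = 0.1867·5 + 0.2971·5 + 0.2858·3 + 0.2305·5 ≈ 4.4284...
→ 4.43.

4.43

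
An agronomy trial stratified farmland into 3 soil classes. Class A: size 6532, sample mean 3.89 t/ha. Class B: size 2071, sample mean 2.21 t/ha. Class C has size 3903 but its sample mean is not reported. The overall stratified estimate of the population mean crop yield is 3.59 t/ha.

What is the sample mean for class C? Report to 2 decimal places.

3.82

Σ Nₕx̄ₕ = N·μ, so 3903·x̄_C = 12506·3.59 − (6532·3.89 + 2071·2.21).
= 44896.54 − 29986.39 = 14910.15.
x̄_C = 14910.15 / 3903 = 3.8202... → 3.82.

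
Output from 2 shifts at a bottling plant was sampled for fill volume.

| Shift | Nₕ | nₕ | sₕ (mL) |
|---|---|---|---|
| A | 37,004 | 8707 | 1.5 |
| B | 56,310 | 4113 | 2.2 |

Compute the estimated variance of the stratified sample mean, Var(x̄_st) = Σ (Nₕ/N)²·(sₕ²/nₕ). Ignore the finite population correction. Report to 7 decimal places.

0.0004691

N = 93314. Term for each stratum: Wₕ²sₕ²/nₕ.
Var(x̄_st) = 0.0000406366 + 0.0004285131 = 0.0004691497 → 0.0004691.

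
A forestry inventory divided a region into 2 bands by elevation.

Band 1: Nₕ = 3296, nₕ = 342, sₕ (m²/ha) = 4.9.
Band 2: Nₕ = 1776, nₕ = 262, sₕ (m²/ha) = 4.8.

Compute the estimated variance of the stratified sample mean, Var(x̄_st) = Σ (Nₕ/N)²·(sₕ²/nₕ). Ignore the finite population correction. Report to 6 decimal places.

0.040429

N = 5072; Wₕ = Nₕ/N.
band 1: (3296/5072)²·4.9²/342 = 0.029647083
band 2: (1776/5072)²·4.8²/262 = 0.010782231
Sum = 0.040429314 → 0.040429.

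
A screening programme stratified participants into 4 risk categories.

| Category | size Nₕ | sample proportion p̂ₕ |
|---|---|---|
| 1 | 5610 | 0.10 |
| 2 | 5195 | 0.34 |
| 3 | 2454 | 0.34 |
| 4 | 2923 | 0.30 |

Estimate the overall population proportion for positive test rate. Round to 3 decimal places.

Wₕ = Nₕ/N with N = 16182: 0.3467, 0.3210, 0.1516, 0.1806.
p̂_st = 0.3467·0.10 + 0.3210·0.34 + 0.1516·0.34 + 0.1806·0.30 ≈ 0.24957... → 0.250.

0.250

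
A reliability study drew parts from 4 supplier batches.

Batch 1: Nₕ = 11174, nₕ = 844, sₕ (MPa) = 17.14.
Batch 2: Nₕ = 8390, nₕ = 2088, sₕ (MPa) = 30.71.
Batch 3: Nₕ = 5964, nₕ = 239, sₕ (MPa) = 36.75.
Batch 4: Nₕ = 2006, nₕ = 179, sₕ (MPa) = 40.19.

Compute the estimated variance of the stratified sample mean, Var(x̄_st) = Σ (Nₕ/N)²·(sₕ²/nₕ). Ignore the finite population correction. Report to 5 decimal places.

0.41229

N = 27534. Term for each stratum: Wₕ²sₕ²/nₕ.
Var(x̄_st) = 0.05732683 + 0.04193865 + 0.26512668 + 0.04789677 = 0.41228893 → 0.41229.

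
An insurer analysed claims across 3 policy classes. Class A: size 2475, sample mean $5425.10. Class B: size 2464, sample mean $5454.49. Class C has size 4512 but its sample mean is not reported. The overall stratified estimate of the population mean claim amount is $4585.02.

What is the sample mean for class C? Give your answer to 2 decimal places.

3649.39

N = 2475 + 2464 + 4512 = 9451.
Overall total = μ·N = 4585.02·9451 = 43333024.02.
Subtract the known strata: 2475·5425.10 + 2464·5454.49 = 26866985.86.
Remaining total for class C: 43333024.02 − 26866985.86 = 16466038.16.
Divide by its size: 16466038.16 / 4512 = 3649.3879... → 3649.39.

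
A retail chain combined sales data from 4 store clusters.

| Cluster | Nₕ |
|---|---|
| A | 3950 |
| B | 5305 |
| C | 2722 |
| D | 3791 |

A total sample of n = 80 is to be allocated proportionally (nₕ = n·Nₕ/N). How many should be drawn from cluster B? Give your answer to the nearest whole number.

Share of cluster B = 5305/15768 = 0.33644.
Allocate 80 × 0.33644 = 26.915... → 27.

27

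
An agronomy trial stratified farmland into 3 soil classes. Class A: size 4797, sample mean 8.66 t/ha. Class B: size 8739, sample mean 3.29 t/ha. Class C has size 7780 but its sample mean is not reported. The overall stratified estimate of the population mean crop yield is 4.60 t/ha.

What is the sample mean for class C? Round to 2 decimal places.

3.57

N = 4797 + 8739 + 7780 = 21316.
Overall total = μ·N = 4.60·21316 = 98053.6.
Subtract the known strata: 4797·8.66 + 8739·3.29 = 70293.33.
Remaining total for class C: 98053.6 − 70293.33 = 27760.27.
Divide by its size: 27760.27 / 7780 = 3.5682... → 3.57.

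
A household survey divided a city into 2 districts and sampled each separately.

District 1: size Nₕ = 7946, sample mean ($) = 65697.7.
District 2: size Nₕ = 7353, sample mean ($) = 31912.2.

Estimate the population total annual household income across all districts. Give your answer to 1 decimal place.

756684330.8

Population total = Σ Nₕ·x̄ₕ (each stratum's size times its mean).
7946·65697.7 + 7353·31912.2 = 522033924.2 + 234650406.6 = 756684330.8.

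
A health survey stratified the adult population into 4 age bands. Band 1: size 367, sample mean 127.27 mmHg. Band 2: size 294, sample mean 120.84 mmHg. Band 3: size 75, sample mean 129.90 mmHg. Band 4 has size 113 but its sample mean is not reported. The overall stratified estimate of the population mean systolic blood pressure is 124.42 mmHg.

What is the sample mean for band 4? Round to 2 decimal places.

120.84

N = 367 + 294 + 75 + 113 = 849.
Overall total = μ·N = 124.42·849 = 105632.58.
Subtract the known strata: 367·127.27 + 294·120.84 + 75·129.90 = 91977.55.
Remaining total for band 4: 105632.58 − 91977.55 = 13655.03.
Divide by its size: 13655.03 / 113 = 120.8410... → 120.84.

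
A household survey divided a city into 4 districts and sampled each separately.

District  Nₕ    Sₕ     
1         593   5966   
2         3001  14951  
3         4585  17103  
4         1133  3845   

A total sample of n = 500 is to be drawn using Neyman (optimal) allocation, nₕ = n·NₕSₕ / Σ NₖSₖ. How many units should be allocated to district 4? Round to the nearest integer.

17

1: NₕSₕ = 593·5966 = 3537838
2: NₕSₕ = 3001·14951 = 44867951
3: NₕSₕ = 4585·17103 = 78417255
4: NₕSₕ = 1133·3845 = 4356385
Σ NₕSₕ = 131179429.
n_4 = 500·4356385/131179429 = 16.605... → 17.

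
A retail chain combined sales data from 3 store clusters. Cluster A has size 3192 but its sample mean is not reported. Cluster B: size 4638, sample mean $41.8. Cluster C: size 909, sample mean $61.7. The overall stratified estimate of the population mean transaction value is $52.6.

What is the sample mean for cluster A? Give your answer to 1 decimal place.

65.7

N = 3192 + 4638 + 909 = 8739.
Overall total = μ·N = 52.6·8739 = 459671.4.
Subtract the known strata: 4638·41.8 + 909·61.7 = 249953.7.
Remaining total for cluster A: 459671.4 − 249953.7 = 209717.7.
Divide by its size: 209717.7 / 3192 = 65.701... → 65.7.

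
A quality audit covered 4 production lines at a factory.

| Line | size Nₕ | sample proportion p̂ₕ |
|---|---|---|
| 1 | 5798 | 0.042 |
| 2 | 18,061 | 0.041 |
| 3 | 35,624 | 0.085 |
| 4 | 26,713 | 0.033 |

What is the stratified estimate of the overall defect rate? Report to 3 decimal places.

N = 5798 + 18061 + 35624 + 26713 = 86196.
Overall proportion = Σ (Nₕ/N)·p̂ₕ.
Σ Nₕp̂ₕ = 243.516 + 740.501 + 3028.04 + 881.529 = 4893.586.
4893.586 / 86196 = 0.05677... → 0.057.

0.057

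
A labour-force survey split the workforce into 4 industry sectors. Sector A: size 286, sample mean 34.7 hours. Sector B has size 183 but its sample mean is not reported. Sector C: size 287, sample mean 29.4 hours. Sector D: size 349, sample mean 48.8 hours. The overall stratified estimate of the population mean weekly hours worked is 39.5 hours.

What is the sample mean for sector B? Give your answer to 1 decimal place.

45.1

N = 286 + 183 + 287 + 349 = 1105.
Overall total = μ·N = 39.5·1105 = 43647.5.
Subtract the known strata: 286·34.7 + 287·29.4 + 349·48.8 = 35393.2.
Remaining total for sector B: 43647.5 − 35393.2 = 8254.3.
Divide by its size: 8254.3 / 183 = 45.105... → 45.1.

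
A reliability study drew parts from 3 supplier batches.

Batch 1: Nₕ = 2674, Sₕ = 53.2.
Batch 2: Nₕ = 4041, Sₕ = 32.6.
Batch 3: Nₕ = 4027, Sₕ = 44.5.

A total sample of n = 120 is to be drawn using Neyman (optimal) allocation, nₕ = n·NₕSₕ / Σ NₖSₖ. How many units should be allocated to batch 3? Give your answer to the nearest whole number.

Σ NₕSₕ = 2674·53.2 + 4041·32.6 + 4027·44.5 = 453194.9.
Share for 3: 179201.5/453194.9 = 0.39542.
n_3 = 120 × 0.39542 = 47.450... → 47.

47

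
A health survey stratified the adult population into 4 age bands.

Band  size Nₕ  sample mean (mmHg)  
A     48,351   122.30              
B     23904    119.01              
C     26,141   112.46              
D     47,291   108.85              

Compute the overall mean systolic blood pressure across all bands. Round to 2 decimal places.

N = 48351 + 23904 + 26141 + 47291 = 145687.
Weight each subgroup mean by Nₕ/N and sum.
Σ Nₕx̄ₕ = 48351·122.30 + 23904·119.01 + 26141·112.46 + 47291·108.85 = 5913327.3 + 2844815.04 + 2939816.86 + 5147625.35 = 16845584.55.
Divide by N: 16845584.55 / 145687 = 115.6286... → 115.63.

115.63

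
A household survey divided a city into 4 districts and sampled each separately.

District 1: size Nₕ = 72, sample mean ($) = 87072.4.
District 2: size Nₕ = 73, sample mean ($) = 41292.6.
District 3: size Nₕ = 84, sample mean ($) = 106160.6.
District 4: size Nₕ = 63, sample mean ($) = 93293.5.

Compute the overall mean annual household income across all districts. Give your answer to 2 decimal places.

N = 292; weights Wₕ = Nₕ/N = (0.2466, 0.2500, 0.2877, 0.2158).
x̄_st = Σ Wₕ·x̄ₕ = 0.2466·87072.4 + 0.2500·41292.6 + 0.2877·106160.6 + 0.2158·93293.5 ≈ 82460.7997...
→ 82460.80.

82460.80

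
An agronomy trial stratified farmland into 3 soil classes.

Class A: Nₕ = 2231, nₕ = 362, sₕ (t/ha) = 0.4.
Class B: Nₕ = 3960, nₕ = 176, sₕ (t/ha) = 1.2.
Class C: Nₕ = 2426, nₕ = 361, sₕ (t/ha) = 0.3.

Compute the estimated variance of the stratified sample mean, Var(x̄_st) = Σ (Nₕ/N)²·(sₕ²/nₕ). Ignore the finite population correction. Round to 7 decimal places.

N = 8617. Term for each stratum: Wₕ²sₕ²/nₕ.
Var(x̄_st) = 0.0000296277 + 0.0017279374 + 0.0000197608 = 0.0017773260 → 0.0017773.

0.0017773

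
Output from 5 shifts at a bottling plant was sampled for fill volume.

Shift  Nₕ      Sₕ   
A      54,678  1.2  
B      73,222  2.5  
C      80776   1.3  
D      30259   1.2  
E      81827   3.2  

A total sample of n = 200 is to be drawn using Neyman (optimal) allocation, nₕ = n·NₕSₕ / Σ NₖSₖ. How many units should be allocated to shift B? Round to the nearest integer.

Σ NₕSₕ = 54678·1.2 + 73222·2.5 + 80776·1.3 + 30259·1.2 + 81827·3.2 = 651834.6.
Share for B: 183055/651834.6 = 0.28083.
n_B = 200 × 0.28083 = 56.166... → 56.

56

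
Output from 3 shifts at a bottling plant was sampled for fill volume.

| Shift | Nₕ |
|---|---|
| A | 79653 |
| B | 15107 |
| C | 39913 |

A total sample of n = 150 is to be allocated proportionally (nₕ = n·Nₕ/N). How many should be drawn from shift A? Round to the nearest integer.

Share of shift A = 79653/134673 = 0.59145.
Allocate 150 × 0.59145 = 88.718... → 89.

89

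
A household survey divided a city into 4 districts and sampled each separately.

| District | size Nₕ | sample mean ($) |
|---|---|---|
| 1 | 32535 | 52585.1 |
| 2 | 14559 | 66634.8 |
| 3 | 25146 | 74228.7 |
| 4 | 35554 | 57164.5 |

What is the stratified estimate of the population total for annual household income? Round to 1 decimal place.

6579973804.9

Population total = Σ Nₕ·x̄ₕ (each stratum's size times its mean).
32535·52585.1 + 14559·66634.8 + 25146·74228.7 + 35554·57164.5 = 1710856228.5 + 970136053.2 + 1866554890.2 + 2032426633 = 6579973804.9.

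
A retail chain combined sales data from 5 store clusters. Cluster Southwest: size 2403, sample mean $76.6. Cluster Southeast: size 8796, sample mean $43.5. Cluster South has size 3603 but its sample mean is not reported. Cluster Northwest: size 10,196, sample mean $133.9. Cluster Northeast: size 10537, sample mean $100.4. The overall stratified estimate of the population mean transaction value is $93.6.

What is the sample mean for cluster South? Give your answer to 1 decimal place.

N = 2403 + 8796 + 3603 + 10196 + 10537 = 35535.
Overall total = μ·N = 93.6·35535 = 3326076.
Subtract the known strata: 2403·76.6 + 8796·43.5 + 10196·133.9 + 10537·100.4 = 2989855.
Remaining total for cluster South: 3326076 − 2989855 = 336221.
Divide by its size: 336221 / 3603 = 93.317... → 93.3.

93.3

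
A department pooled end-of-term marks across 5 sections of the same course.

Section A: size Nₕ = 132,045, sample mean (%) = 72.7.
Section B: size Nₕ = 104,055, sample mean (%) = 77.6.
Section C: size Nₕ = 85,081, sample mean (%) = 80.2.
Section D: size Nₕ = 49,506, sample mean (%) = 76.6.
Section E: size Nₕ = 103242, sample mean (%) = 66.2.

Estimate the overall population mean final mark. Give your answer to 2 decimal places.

x̄_st = (Σ Nₕx̄ₕ) / (Σ Nₕ) = (132045·72.7 + 104055·77.6 + 85081·80.2 + 49506·76.6 + 103242·66.2) / 473929
= 35124615.7 / 473929 = 74.1137... → 74.11.

74.11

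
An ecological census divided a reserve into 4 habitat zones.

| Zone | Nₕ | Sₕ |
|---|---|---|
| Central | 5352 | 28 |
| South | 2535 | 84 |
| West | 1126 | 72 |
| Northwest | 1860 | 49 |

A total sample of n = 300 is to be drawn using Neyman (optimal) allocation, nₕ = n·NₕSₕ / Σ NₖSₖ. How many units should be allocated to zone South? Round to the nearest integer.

Σ NₕSₕ = 5352·28 + 2535·84 + 1126·72 + 1860·49 = 535008.
Share for South: 212940/535008 = 0.39801.
n_South = 300 × 0.39801 = 119.404... → 119.

119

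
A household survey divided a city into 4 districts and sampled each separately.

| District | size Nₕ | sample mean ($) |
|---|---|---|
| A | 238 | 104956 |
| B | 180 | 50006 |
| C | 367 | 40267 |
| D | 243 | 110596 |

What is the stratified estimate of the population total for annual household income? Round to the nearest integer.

75633425

Estimate total by summing Nₕ·x̄ₕ over strata.
238·104956 + 180·50006 + 367·40267 + 243·110596 = 24979528 + 9001080 + 14777989 + 26874828 = 75633425.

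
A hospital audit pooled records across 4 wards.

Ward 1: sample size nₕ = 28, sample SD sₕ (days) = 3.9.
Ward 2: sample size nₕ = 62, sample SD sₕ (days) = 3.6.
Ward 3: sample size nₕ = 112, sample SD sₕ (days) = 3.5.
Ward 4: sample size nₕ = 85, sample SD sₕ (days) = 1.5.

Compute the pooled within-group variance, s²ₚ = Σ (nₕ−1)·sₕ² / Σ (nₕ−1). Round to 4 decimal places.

9.7172

Degrees of freedom: 27 + 61 + 111 + 84 = 283.
Σ(nₕ−1)sₕ² = 27·15.21 + 61·12.96 + 111·12.25 + 84·2.25 = 2749.98.
s²ₚ = 2749.98 / 283 = 9.717244... → 9.7172.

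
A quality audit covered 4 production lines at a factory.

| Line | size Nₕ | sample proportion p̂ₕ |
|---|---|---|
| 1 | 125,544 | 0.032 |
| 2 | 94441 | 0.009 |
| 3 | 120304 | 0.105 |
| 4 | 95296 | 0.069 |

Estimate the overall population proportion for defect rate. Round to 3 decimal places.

0.055

Wₕ = Nₕ/N with N = 435585: 0.2882, 0.2168, 0.2762, 0.2188.
p̂_st = 0.2882·0.032 + 0.2168·0.009 + 0.2762·0.105 + 0.2188·0.069 ≈ 0.05527... → 0.055.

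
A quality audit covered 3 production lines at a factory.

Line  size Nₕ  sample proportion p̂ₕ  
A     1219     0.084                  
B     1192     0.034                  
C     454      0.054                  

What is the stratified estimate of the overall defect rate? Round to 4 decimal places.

Wₕ = Nₕ/N with N = 2865: 0.4255, 0.4161, 0.1585.
p̂_st = 0.4255·0.084 + 0.4161·0.034 + 0.1585·0.054 ≈ 0.058443... → 0.0584.

0.0584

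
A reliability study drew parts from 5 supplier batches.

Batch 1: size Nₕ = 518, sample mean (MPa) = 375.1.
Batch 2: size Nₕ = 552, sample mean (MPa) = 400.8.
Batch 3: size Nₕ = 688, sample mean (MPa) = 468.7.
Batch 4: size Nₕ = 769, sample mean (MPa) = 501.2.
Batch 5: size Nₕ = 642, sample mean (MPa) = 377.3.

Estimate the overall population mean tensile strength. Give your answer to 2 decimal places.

N = 3169; weights Wₕ = Nₕ/N = (0.1635, 0.1742, 0.2171, 0.2427, 0.2026).
x̄_st = Σ Wₕ·x̄ₕ = 0.1635·375.1 + 0.1742·400.8 + 0.2171·468.7 + 0.2427·501.2 + 0.2026·377.3 ≈ 430.9430...
→ 430.94.

430.94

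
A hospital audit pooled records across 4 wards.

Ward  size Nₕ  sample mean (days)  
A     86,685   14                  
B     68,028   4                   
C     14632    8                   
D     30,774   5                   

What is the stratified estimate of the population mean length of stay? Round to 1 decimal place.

8.8

N = 86685 + 68028 + 14632 + 30774 = 200119.
Weight each subgroup mean by Nₕ/N and sum.
Σ Nₕx̄ₕ = 86685·14 + 68028·4 + 14632·8 + 30774·5 = 1213590 + 272112 + 117056 + 153870 = 1756628.
Divide by N: 1756628 / 200119 = 8.778... → 8.8.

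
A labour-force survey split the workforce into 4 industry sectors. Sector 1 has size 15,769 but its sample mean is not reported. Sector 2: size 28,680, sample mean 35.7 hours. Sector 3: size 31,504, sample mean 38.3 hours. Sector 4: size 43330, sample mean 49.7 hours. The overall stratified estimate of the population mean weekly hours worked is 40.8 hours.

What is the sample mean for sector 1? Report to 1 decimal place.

N = 15769 + 28680 + 31504 + 43330 = 119283.
Overall total = μ·N = 40.8·119283 = 4866746.4.
Subtract the known strata: 28680·35.7 + 31504·38.3 + 43330·49.7 = 4383980.2.
Remaining total for sector 1: 4866746.4 − 4383980.2 = 482766.2.
Divide by its size: 482766.2 / 15769 = 30.615... → 30.6.

30.6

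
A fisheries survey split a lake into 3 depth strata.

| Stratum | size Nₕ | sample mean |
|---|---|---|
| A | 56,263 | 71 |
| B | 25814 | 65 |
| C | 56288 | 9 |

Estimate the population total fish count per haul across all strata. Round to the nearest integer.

A: 56263·71 = 3994673
B: 25814·65 = 1677910
C: 56288·9 = 506592
τ̂ = Σ Nₕx̄ₕ = 6179175.

6179175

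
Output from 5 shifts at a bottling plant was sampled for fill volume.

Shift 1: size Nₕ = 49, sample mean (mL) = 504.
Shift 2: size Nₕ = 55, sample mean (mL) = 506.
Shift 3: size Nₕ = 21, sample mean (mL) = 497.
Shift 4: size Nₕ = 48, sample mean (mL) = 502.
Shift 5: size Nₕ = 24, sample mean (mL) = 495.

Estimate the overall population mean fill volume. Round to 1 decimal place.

502.2

N = 49 + 55 + 21 + 48 + 24 = 197.
Weight each subgroup mean by Nₕ/N and sum.
Σ Nₕx̄ₕ = 49·504 + 55·506 + 21·497 + 48·502 + 24·495 = 24696 + 27830 + 10437 + 24096 + 11880 = 98939.
Divide by N: 98939 / 197 = 502.228... → 502.2.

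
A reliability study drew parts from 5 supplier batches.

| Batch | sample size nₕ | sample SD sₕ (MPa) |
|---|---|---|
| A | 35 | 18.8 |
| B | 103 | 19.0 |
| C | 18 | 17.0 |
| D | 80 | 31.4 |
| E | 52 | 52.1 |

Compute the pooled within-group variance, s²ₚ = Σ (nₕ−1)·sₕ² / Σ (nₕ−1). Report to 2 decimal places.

A: (35−1)·18.8² = 34·353.44 = 12016.96
B: (103−1)·19.0² = 102·361 = 36822
C: (18−1)·17.0² = 17·289 = 4913
D: (80−1)·31.4² = 79·985.96 = 77890.84
E: (52−1)·52.1² = 51·2714.41 = 138434.91
Numerator = 270077.71; denominator = Σ(nₕ−1) = 283.
s²ₚ = 270077.71/283 = 954.3382... → 954.34.

954.34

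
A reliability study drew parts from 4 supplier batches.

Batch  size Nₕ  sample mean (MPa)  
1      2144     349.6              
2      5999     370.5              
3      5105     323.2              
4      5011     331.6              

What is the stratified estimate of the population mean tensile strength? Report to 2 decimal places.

344.15

x̄_st = (Σ Nₕx̄ₕ) / (Σ Nₕ) = (2144·349.6 + 5999·370.5 + 5105·323.2 + 5011·331.6) / 18259
= 6283755.5 / 18259 = 344.1457... → 344.15.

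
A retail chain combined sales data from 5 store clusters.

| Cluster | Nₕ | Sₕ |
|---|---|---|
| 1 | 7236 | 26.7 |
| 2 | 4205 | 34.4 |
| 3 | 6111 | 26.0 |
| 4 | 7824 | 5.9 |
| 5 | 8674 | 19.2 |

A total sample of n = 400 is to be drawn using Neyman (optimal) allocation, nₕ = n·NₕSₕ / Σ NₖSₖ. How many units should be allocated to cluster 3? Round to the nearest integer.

Σ NₕSₕ = 7236·26.7 + 4205·34.4 + 6111·26.0 + 7824·5.9 + 8674·19.2 = 709441.6.
Share for 3: 158886/709441.6 = 0.22396.
n_3 = 400 × 0.22396 = 89.584... → 90.

90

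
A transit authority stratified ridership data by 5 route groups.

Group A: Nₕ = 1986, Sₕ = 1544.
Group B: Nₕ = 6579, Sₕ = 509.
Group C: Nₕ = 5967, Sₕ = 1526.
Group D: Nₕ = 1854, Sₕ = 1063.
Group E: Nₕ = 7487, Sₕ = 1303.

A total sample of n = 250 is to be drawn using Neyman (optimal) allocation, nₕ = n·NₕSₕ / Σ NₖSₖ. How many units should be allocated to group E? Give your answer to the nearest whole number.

90

Σ NₕSₕ = 1986·1544 + 6579·509 + 5967·1526 + 1854·1063 + 7487·1303 = 27247100.
Share for E: 9755561/27247100 = 0.35804.
n_E = 250 × 0.35804 = 89.510... → 90.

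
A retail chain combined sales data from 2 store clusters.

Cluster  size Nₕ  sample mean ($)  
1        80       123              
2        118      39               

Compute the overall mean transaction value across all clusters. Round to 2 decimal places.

x̄_st = (Σ Nₕx̄ₕ) / (Σ Nₕ) = (80·123 + 118·39) / 198
= 14442 / 198 = 72.9394... → 72.94.

72.94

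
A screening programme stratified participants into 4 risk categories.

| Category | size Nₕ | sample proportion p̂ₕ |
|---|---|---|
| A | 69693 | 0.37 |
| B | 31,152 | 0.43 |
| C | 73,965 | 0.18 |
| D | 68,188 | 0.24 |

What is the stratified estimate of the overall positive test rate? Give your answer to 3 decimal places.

0.283

N = 69693 + 31152 + 73965 + 68188 = 242998.
Overall proportion = Σ (Nₕ/N)·p̂ₕ.
Σ Nₕp̂ₕ = 25786.41 + 13395.36 + 13313.7 + 16365.12 = 68860.59.
68860.59 / 242998 = 0.28338... → 0.283.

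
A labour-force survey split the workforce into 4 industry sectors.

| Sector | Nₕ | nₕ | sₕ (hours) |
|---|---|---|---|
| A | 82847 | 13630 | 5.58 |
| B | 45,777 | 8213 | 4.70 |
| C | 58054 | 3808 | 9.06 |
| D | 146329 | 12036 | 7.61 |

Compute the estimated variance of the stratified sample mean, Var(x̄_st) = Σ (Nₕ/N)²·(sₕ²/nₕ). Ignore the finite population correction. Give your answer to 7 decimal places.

0.0017764

N = 333007; Wₕ = Nₕ/N.
sector A: (82847/333007)²·5.58²/13630 = 0.0001413902
sector B: (45777/333007)²·4.70²/8213 = 0.0000508255
sector C: (58054/333007)²·9.06²/3808 = 0.0006551142
sector D: (146329/333007)²·7.61²/12036 = 0.0009290546
Sum = 0.0017763845 → 0.0017764.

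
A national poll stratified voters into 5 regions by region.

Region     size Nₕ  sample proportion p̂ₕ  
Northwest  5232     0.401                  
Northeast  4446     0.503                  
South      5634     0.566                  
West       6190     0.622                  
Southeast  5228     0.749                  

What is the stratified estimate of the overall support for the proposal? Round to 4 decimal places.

0.5720

N = 5232 + 4446 + 5634 + 6190 + 5228 = 26730.
Overall proportion = Σ (Nₕ/N)·p̂ₕ.
Σ Nₕp̂ₕ = 2098.032 + 2236.338 + 3188.844 + 3850.18 + 3915.772 = 15289.166.
15289.166 / 26730 = 0.571985... → 0.5720.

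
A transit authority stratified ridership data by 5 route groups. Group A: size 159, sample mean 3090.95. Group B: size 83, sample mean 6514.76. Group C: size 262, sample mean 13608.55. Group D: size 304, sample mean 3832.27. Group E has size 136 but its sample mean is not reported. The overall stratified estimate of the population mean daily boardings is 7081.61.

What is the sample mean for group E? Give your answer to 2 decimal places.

6782.38

N = 159 + 83 + 262 + 304 + 136 = 944.
Overall total = μ·N = 7081.61·944 = 6685039.84.
Subtract the known strata: 159·3090.95 + 83·6514.76 + 262·13608.55 + 304·3832.27 = 5762636.31.
Remaining total for group E: 6685039.84 − 5762636.31 = 922403.53.
Divide by its size: 922403.53 / 136 = 6782.3789... → 6782.38.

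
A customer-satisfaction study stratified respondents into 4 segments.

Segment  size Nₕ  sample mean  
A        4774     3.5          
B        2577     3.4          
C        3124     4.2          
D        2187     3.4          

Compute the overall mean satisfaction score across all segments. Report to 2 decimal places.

N = 4774 + 2577 + 3124 + 2187 = 12662.
Weight each subgroup mean by Nₕ/N and sum.
Σ Nₕx̄ₕ = 4774·3.5 + 2577·3.4 + 3124·4.2 + 2187·3.4 = 16709 + 8761.8 + 13120.8 + 7435.8 = 46027.4.
Divide by N: 46027.4 / 12662 = 3.6351... → 3.64.

3.64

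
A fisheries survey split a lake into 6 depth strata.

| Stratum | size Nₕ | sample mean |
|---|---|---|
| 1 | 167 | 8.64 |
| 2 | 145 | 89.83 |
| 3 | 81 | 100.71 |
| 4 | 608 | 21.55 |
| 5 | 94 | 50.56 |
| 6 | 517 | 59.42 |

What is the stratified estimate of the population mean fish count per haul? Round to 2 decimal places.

N = 167 + 145 + 81 + 608 + 94 + 517 = 1612.
Overall mean = Σ (Nₕ/N)·x̄ₕ — weight by population share, not a simple average.
Σ Nₕx̄ₕ = 167·8.64 + 145·89.83 + 81·100.71 + 608·21.55 + 94·50.56 + 517·59.42 = 1442.88 + 13025.35 + 8157.51 + 13102.4 + 4752.64 + 30720.14 = 71200.92.
Divide by N: 71200.92 / 1612 = 44.1693... → 44.17.

44.17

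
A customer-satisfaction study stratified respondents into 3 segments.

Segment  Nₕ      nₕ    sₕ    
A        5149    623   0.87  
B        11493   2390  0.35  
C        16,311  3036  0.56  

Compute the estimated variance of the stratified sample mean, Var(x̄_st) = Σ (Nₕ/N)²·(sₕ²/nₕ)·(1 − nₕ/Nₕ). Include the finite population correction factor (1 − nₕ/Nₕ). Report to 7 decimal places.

N = 32953; Wₕ = Nₕ/N.
segment A: (5149/32953)²·0.87²/623·(1 − 623/5149) = 0.0000260734
segment B: (11493/32953)²·0.35²/2390·(1 − 2390/11493) = 0.0000049382
segment C: (16311/32953)²·0.56²/3036·(1 − 3036/16311) = 0.0000205968
Sum = 0.0000516084 → 0.0000516.

0.0000516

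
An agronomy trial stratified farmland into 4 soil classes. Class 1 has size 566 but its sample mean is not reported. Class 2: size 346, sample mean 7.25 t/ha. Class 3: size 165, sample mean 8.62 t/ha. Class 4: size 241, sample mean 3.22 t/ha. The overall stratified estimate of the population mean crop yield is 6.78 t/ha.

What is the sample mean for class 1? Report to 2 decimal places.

7.47

N = 566 + 346 + 165 + 241 = 1318.
Overall total = μ·N = 6.78·1318 = 8936.04.
Subtract the known strata: 346·7.25 + 165·8.62 + 241·3.22 = 4706.82.
Remaining total for class 1: 8936.04 − 4706.82 = 4229.22.
Divide by its size: 4229.22 / 566 = 7.4721... → 7.47.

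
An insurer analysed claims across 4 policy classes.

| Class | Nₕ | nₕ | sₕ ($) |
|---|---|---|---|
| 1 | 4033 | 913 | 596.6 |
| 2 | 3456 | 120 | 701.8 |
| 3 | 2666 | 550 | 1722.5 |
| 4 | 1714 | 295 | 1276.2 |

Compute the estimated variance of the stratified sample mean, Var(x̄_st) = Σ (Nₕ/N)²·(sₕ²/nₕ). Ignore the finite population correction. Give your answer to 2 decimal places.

780.31

N = 11869; Wₕ = Nₕ/N.
class 1: (4033/11869)²·596.6²/913 = 45.01154
class 2: (3456/11869)²·701.8²/120 = 347.98834
class 3: (2666/11869)²·1722.5²/550 = 272.17473
class 4: (1714/11869)²·1276.2²/295 = 115.13539
Sum = 780.31000 → 780.31.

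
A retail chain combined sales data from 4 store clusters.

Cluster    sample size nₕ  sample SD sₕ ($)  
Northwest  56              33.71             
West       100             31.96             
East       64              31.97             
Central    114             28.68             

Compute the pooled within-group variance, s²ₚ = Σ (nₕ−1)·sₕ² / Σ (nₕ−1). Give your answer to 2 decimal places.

972.61

Degrees of freedom: 55 + 99 + 63 + 113 = 330.
Σ(nₕ−1)sₕ² = 55·1136.3641 + 99·1021.4416 + 63·1022.0809 + 113·822.5424 = 320961.1318.
s²ₚ = 320961.1318 / 330 = 972.6095... → 972.61.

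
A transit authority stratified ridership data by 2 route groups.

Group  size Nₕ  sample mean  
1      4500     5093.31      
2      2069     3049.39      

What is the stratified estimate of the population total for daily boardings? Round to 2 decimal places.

29229082.91

1: 4500·5093.31 = 22919895
2: 2069·3049.39 = 6309187.91
τ̂ = Σ Nₕx̄ₕ = 29229082.91.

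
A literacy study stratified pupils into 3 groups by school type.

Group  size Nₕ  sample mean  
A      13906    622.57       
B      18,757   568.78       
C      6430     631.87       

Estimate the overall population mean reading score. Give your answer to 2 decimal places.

598.29

N = 39093; weights Wₕ = Nₕ/N = (0.3557, 0.4798, 0.1645).
x̄_st = Σ Wₕ·x̄ₕ = 0.3557·622.57 + 0.4798·568.78 + 0.1645·631.87 ≈ 598.2910...
→ 598.29.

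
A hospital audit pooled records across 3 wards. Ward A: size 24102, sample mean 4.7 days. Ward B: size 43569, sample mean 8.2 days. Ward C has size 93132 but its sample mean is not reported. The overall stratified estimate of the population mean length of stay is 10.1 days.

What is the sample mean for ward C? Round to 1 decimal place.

Σ Nₕx̄ₕ = N·μ, so 93132·x̄_C = 160803·10.1 − (24102·4.7 + 43569·8.2).
= 1624110.3 − 470545.2 = 1153565.1.
x̄_C = 1153565.1 / 93132 = 12.386... → 12.4.

12.4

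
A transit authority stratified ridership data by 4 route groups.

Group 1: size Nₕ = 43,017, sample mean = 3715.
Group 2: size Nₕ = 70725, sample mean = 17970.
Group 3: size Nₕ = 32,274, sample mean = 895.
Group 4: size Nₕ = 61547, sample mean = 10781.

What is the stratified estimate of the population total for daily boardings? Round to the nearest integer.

2123159842

1: 43017·3715 = 159808155
2: 70725·17970 = 1270928250
3: 32274·895 = 28885230
4: 61547·10781 = 663538207
τ̂ = Σ Nₕx̄ₕ = 2123159842.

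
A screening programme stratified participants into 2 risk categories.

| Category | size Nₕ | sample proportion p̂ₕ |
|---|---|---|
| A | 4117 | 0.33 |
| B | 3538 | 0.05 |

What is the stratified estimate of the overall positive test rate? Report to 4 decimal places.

0.2006

Wₕ = Nₕ/N with N = 7655: 0.5378, 0.4622.
p̂_st = 0.5378·0.33 + 0.4622·0.05 ≈ 0.200589... → 0.2006.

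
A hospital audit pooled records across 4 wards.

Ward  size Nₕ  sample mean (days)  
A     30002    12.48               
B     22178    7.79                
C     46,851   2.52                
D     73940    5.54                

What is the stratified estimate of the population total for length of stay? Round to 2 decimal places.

1074883.70

A: 30002·12.48 = 374424.96
B: 22178·7.79 = 172766.62
C: 46851·2.52 = 118064.52
D: 73940·5.54 = 409627.6
τ̂ = Σ Nₕx̄ₕ = 1074883.70.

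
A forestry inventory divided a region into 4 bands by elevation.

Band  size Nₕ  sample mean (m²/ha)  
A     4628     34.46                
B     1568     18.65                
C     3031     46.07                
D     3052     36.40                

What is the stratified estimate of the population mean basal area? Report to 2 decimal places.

x̄_st = (Σ Nₕx̄ₕ) / (Σ Nₕ) = (4628·34.46 + 1568·18.65 + 3031·46.07 + 3052·36.40) / 12279
= 439455.05 / 12279 = 35.7892... → 35.79.

35.79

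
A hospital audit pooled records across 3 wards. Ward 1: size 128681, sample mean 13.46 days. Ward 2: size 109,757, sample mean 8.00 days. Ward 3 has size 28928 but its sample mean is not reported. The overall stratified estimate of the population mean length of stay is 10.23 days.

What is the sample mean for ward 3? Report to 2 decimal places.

Σ Nₕx̄ₕ = N·μ, so 28928·x̄_3 = 267366·10.23 − (128681·13.46 + 109757·8.00).
= 2735154.18 − 2610102.26 = 125051.92.
x̄_3 = 125051.92 / 28928 = 4.3229... → 4.32.

4.32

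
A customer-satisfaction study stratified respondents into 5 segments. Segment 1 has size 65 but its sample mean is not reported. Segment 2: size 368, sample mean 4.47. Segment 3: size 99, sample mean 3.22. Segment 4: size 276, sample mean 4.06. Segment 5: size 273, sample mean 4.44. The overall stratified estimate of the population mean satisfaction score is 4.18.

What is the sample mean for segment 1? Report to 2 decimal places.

3.42

Σ Nₕx̄ₕ = N·μ, so 65·x̄_1 = 1081·4.18 − (368·4.47 + 99·3.22 + 276·4.06 + 273·4.44).
= 4518.58 − 4296.42 = 222.16.
x̄_1 = 222.16 / 65 = 3.4178... → 3.42.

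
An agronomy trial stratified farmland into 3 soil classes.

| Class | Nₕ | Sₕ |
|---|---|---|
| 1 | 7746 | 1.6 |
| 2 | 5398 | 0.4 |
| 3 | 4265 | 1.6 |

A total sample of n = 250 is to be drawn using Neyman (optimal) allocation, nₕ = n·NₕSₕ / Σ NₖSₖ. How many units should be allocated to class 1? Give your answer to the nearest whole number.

145

1: NₕSₕ = 7746·1.6 = 12393.6
2: NₕSₕ = 5398·0.4 = 2159.2
3: NₕSₕ = 4265·1.6 = 6824
Σ NₕSₕ = 21376.8.
n_1 = 250·12393.6/21376.8 = 144.942... → 145.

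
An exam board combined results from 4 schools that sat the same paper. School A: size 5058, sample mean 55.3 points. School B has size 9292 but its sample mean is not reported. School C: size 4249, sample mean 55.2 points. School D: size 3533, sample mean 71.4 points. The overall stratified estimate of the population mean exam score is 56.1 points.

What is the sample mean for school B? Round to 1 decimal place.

51.1

N = 5058 + 9292 + 4249 + 3533 = 22132.
Overall total = μ·N = 56.1·22132 = 1241605.2.
Subtract the known strata: 5058·55.3 + 4249·55.2 + 3533·71.4 = 766508.4.
Remaining total for school B: 1241605.2 − 766508.4 = 475096.8.
Divide by its size: 475096.8 / 9292 = 51.130... → 51.1.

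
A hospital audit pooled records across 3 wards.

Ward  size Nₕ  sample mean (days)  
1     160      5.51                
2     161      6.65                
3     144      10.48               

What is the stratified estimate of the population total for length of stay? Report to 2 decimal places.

3461.37

1: 160·5.51 = 881.6
2: 161·6.65 = 1070.65
3: 144·10.48 = 1509.12
τ̂ = Σ Nₕx̄ₕ = 3461.37.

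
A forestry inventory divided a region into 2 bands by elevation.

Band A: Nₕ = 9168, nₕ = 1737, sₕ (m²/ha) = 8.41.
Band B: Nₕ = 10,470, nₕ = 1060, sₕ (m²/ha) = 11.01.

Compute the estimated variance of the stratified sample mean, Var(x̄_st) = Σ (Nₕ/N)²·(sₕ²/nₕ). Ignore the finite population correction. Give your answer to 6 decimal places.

N = 19638. Term for each stratum: Wₕ²sₕ²/nₕ.
Var(x̄_st) = 0.008874561 + 0.032506306 = 0.041380867 → 0.041381.

0.041381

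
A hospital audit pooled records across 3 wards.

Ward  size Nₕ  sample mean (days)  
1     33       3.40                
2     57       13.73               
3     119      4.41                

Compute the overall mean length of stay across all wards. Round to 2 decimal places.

x̄_st = (Σ Nₕx̄ₕ) / (Σ Nₕ) = (33·3.40 + 57·13.73 + 119·4.41) / 209
= 1419.6 / 209 = 6.7923... → 6.79.

6.79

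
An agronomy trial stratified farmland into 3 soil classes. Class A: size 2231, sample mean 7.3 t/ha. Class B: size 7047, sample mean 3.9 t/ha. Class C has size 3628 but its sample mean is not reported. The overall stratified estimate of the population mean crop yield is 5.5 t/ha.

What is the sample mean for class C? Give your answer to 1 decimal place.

N = 2231 + 7047 + 3628 = 12906.
Overall total = μ·N = 5.5·12906 = 70983.
Subtract the known strata: 2231·7.3 + 7047·3.9 = 43769.6.
Remaining total for class C: 70983 − 43769.6 = 27213.4.
Divide by its size: 27213.4 / 3628 = 7.501... → 7.5.

7.5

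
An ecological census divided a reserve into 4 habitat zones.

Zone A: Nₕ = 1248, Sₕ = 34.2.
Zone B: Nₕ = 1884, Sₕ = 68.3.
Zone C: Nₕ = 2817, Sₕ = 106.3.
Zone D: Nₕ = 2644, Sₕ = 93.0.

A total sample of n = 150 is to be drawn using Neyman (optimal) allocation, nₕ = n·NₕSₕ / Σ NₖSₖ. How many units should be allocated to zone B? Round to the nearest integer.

A: NₕSₕ = 1248·34.2 = 42681.6
B: NₕSₕ = 1884·68.3 = 128677.2
C: NₕSₕ = 2817·106.3 = 299447.1
D: NₕSₕ = 2644·93.0 = 245892
Σ NₕSₕ = 716697.9.
n_B = 150·128677.2/716697.9 = 26.931... → 27.

27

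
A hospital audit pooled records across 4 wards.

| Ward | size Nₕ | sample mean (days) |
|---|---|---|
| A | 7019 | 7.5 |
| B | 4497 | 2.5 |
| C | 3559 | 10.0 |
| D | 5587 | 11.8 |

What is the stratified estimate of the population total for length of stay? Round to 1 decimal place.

A: 7019·7.5 = 52642.5
B: 4497·2.5 = 11242.5
C: 3559·10.0 = 35590
D: 5587·11.8 = 65926.6
τ̂ = Σ Nₕx̄ₕ = 165401.6.

165401.6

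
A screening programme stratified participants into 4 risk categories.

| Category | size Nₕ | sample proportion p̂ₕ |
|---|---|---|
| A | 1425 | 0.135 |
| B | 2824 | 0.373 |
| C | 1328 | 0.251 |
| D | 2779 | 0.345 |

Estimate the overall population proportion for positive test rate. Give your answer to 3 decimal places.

0.304

N = 1425 + 2824 + 1328 + 2779 = 8356.
Overall proportion = Σ (Nₕ/N)·p̂ₕ.
Σ Nₕp̂ₕ = 192.375 + 1053.352 + 333.328 + 958.755 = 2537.81.
2537.81 / 8356 = 0.30371... → 0.304.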